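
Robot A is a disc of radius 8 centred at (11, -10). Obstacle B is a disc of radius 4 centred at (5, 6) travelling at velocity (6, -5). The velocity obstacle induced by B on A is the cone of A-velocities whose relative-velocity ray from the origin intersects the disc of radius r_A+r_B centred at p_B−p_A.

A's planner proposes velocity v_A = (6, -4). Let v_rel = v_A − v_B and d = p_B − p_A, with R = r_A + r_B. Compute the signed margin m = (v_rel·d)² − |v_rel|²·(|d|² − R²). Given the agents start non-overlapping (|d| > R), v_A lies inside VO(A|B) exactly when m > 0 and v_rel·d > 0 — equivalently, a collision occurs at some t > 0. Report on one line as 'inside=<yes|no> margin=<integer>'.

d = (-6, 16),  |d|² = 292;  R = 8+4 = 12,  c = 292−12² = 148
v_rel = (0, 1),  |v_rel|² = 1;  v_rel·d = (0)·(-6) + (1)·(16) = 16
1·t² − 32·t + 148 = 0  ⇒  m = 16² − 1·148 = 108
m = 108 > 0,  v_rel·d = 16 > 0  ⇒  inside

inside=yes margin=108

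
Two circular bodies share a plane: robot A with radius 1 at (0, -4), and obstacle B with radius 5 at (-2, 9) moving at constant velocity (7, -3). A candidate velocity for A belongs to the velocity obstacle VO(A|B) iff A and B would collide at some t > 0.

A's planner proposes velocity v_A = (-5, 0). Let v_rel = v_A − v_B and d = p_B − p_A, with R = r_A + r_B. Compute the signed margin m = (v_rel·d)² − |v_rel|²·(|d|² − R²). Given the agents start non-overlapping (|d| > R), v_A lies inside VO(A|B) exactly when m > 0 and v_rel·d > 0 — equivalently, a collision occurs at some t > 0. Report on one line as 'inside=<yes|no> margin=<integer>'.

d = (-2, 13),  |d|² = 173;  R = 1+5 = 6,  c = 173−6² = 137
v_rel = (-12, 3),  |v_rel|² = 153;  v_rel·d = (-12)·(-2) + (3)·(13) = 63
153·t² − 126·t + 137 = 0  ⇒  m = 63² − 153·137 = -16992
m = -16992 < 0,  v_rel·d = 63 > 0  ⇒  outside

inside=no margin=-16992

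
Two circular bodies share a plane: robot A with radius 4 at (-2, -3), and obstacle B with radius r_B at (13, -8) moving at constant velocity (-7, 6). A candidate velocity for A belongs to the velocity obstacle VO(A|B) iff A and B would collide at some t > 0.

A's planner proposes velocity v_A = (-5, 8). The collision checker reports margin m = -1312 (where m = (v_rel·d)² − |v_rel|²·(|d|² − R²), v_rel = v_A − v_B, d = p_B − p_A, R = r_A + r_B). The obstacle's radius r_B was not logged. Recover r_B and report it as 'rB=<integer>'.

m = -1312
d = (15, -5);  v_rel = (2, 2),  |v_rel|² = 8
v_rel×d = (2)·(-5) − (2)·(15) = -40
since m = R²·8 − (-40)²:  R² = (1600 + -1312) / 8 = 36
R = √36 = 6  ⇒  r_B = 6 − 4 = 2

rB=2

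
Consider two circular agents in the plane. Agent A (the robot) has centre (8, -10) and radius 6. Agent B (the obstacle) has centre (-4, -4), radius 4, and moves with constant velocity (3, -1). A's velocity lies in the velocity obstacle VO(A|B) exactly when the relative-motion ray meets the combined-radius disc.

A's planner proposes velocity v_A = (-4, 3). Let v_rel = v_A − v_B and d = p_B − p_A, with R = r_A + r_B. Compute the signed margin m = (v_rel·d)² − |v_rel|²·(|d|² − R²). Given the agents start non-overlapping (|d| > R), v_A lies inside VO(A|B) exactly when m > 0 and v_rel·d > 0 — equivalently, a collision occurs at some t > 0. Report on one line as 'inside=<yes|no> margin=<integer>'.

d = (-12, 6),  |d|² = 180;  R = 6+4 = 10,  c = 180−10² = 80
v_rel = (-7, 4),  |v_rel|² = 65;  v_rel·d = (-7)·(-12) + (4)·(6) = 108
65·t² − 216·t + 80 = 0  ⇒  m = 108² − 65·80 = 6464
m = 6464 > 0,  v_rel·d = 108 > 0  ⇒  inside

inside=yes margin=6464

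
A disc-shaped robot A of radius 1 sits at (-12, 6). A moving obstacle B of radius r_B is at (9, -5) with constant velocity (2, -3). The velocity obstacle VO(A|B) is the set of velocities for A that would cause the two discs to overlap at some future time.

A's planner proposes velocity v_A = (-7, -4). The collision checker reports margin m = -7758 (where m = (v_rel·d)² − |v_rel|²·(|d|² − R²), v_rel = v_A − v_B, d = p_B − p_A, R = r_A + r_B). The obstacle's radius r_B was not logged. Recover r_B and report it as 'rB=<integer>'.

m = -7758
d = (21, -11);  v_rel = (-9, -1),  |v_rel|² = 82
v_rel×d = (-9)·(-11) − (-1)·(21) = 120
since m = R²·82 − 120²:  R² = (14400 + -7758) / 82 = 81
R = √81 = 9  ⇒  r_B = 9 − 1 = 8

rB=8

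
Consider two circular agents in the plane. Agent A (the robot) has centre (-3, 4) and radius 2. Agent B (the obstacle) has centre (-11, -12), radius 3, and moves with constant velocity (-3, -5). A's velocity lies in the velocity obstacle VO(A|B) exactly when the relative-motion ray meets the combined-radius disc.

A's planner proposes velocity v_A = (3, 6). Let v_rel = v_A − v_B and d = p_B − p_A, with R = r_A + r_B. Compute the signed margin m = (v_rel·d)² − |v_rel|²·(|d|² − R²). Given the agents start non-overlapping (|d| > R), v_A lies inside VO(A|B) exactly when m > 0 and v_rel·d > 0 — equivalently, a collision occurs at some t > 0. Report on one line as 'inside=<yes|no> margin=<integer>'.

d = (-8, -16),  |d|² = 320;  R = 2+3 = 5,  c = 320−5² = 295
v_rel = (6, 11),  |v_rel|² = 157;  v_rel·d = (6)·(-8) + (11)·(-16) = -224
157·t² + 448·t + 295 = 0  ⇒  m = (-224)² − 157·295 = 3861
m = 3861 > 0,  v_rel·d = -224 < 0  ⇒  outside

inside=no margin=3861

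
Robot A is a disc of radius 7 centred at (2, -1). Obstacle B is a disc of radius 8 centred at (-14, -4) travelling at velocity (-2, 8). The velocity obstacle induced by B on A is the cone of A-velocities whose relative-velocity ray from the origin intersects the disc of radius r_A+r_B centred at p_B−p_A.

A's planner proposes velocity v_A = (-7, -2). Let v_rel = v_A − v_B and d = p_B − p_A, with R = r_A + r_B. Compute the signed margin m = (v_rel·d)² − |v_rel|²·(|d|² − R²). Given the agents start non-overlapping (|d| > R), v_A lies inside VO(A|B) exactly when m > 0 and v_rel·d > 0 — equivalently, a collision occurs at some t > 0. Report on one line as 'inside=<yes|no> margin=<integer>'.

d = (-16, -3),  |d|² = 265;  R = 7+8 = 15,  c = 265−15² = 40
v_rel = (-5, -10),  |v_rel|² = 125;  v_rel·d = (-5)·(-16) + (-10)·(-3) = 110
125·t² − 220·t + 40 = 0  ⇒  m = 110² − 125·40 = 7100
m = 7100 > 0,  v_rel·d = 110 > 0  ⇒  inside

inside=yes margin=7100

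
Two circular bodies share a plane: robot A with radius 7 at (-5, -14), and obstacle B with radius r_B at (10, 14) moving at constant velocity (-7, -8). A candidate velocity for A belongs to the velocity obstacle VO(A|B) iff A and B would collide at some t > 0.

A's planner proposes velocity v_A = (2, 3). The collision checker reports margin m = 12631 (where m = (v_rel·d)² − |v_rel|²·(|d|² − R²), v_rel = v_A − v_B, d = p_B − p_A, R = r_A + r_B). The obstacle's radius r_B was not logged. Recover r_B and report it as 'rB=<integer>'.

m = 12631
d = (15, 28);  v_rel = (9, 11),  |v_rel|² = 202
v_rel×d = (9)·(28) − (11)·(15) = 87
since m = R²·202 − 87²:  R² = (7569 + 12631) / 202 = 100
R = √100 = 10  ⇒  r_B = 10 − 7 = 3

rB=3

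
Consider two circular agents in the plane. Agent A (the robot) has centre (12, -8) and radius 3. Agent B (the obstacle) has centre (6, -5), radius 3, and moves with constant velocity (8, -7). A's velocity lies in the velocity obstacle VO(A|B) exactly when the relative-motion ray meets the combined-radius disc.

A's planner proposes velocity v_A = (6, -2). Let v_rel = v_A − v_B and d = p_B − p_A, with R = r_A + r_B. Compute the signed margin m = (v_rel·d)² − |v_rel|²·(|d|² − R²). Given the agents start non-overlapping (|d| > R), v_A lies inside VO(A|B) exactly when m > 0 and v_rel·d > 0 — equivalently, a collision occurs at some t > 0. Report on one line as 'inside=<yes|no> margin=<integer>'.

d = (-6, 3),  |d|² = 45;  R = 3+3 = 6,  c = 45−6² = 9
v_rel = (-2, 5),  |v_rel|² = 29;  v_rel·d = (-2)·(-6) + (5)·(3) = 27
29·t² − 54·t + 9 = 0  ⇒  m = 27² − 29·9 = 468
m = 468 > 0,  v_rel·d = 27 > 0  ⇒  inside

inside=yes margin=468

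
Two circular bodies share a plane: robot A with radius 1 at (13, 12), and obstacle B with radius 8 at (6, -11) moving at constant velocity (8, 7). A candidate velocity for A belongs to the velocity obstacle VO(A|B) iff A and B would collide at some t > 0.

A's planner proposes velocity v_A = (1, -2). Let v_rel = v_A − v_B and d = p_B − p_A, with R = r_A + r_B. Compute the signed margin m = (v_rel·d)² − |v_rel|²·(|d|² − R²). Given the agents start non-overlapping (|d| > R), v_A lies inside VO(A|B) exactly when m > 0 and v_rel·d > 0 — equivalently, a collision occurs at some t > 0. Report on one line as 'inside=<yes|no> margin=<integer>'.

d = (-7, -23),  |d|² = 578;  R = 1+8 = 9,  c = 578−9² = 497
v_rel = (-7, -9),  |v_rel|² = 130;  v_rel·d = (-7)·(-7) + (-9)·(-23) = 256
130·t² − 512·t + 497 = 0  ⇒  m = 256² − 130·497 = 926
m = 926 > 0,  v_rel·d = 256 > 0  ⇒  inside

inside=yes margin=926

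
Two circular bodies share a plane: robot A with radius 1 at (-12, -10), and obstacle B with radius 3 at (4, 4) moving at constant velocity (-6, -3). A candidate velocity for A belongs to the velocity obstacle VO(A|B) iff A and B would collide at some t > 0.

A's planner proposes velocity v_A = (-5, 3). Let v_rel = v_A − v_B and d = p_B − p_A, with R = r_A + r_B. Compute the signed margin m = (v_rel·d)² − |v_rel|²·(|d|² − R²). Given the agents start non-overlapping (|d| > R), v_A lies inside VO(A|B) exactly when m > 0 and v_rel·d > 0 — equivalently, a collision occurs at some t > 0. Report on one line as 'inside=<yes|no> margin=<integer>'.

d = (16, 14),  |d|² = 452;  R = 1+3 = 4,  c = 452−4² = 436
v_rel = (1, 6),  |v_rel|² = 37;  v_rel·d = (1)·(16) + (6)·(14) = 100
37·t² − 200·t + 436 = 0  ⇒  m = 100² − 37·436 = -6132
m = -6132 < 0,  v_rel·d = 100 > 0  ⇒  outside

inside=no margin=-6132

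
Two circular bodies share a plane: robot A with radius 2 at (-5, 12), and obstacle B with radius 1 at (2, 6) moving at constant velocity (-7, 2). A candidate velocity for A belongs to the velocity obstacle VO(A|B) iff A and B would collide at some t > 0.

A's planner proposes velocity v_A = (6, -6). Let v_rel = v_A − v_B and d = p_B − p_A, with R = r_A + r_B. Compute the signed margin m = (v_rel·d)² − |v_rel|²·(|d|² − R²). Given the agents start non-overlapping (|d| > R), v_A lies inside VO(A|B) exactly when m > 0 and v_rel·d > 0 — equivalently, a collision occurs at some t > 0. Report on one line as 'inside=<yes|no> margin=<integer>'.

d = (7, -6),  |d|² = 85;  R = 2+1 = 3,  c = 85−3² = 76
v_rel = (13, -8),  |v_rel|² = 233;  v_rel·d = (13)·(7) + (-8)·(-6) = 139
233·t² − 278·t + 76 = 0  ⇒  m = 139² − 233·76 = 1613
m = 1613 > 0,  v_rel·d = 139 > 0  ⇒  inside

inside=yes margin=1613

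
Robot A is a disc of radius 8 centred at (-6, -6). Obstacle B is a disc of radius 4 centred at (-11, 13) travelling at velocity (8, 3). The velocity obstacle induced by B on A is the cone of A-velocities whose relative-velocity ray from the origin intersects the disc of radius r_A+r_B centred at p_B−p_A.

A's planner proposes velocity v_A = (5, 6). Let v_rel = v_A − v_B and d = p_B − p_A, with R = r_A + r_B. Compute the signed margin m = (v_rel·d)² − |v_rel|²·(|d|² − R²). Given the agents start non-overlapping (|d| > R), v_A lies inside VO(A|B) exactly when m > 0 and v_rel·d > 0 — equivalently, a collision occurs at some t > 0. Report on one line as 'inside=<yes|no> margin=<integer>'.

d = (-5, 19),  |d|² = 386;  R = 8+4 = 12,  c = 386−12² = 242
v_rel = (-3, 3),  |v_rel|² = 18;  v_rel·d = (-3)·(-5) + (3)·(19) = 72
18·t² − 144·t + 242 = 0  ⇒  m = 72² − 18·242 = 828
m = 828 > 0,  v_rel·d = 72 > 0  ⇒  inside

inside=yes margin=828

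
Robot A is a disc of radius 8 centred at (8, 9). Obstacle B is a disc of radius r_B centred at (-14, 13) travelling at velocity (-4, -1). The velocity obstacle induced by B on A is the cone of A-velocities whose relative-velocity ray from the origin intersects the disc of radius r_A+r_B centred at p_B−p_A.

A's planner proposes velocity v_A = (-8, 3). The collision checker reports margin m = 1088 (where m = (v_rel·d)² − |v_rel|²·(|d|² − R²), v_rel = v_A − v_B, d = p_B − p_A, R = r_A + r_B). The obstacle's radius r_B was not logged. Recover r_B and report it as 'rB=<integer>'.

m = 1088
d = (-22, 4);  v_rel = (-4, 4),  |v_rel|² = 32
v_rel×d = (-4)·(4) − (4)·(-22) = 72
since m = R²·32 − 72²:  R² = (5184 + 1088) / 32 = 196
R = √196 = 14  ⇒  r_B = 14 − 8 = 6

rB=6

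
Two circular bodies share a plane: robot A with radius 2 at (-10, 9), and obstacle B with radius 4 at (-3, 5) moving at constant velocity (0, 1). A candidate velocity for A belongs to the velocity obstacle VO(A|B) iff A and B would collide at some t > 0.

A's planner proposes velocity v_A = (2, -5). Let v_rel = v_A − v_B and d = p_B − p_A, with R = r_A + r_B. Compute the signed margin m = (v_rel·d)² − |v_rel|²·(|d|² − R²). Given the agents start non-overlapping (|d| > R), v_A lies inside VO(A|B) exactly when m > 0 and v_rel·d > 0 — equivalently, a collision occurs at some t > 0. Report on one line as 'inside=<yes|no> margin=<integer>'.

d = (7, -4),  |d|² = 65;  R = 2+4 = 6,  c = 65−6² = 29
v_rel = (2, -6),  |v_rel|² = 40;  v_rel·d = (2)·(7) + (-6)·(-4) = 38
40·t² − 76·t + 29 = 0  ⇒  m = 38² − 40·29 = 284
m = 284 > 0,  v_rel·d = 38 > 0  ⇒  inside

inside=yes margin=284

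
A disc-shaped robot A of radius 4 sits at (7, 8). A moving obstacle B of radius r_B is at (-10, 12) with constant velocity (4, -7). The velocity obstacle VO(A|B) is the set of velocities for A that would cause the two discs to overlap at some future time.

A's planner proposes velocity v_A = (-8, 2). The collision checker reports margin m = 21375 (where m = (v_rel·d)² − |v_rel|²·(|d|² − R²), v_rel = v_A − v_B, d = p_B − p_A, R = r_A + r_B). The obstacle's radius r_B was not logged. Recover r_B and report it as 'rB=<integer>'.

m = 21375
d = (-17, 4);  v_rel = (-12, 9),  |v_rel|² = 225
v_rel×d = (-12)·(4) − (9)·(-17) = 105
since m = R²·225 − 105²:  R² = (11025 + 21375) / 225 = 144
R = √144 = 12  ⇒  r_B = 12 − 4 = 8

rB=8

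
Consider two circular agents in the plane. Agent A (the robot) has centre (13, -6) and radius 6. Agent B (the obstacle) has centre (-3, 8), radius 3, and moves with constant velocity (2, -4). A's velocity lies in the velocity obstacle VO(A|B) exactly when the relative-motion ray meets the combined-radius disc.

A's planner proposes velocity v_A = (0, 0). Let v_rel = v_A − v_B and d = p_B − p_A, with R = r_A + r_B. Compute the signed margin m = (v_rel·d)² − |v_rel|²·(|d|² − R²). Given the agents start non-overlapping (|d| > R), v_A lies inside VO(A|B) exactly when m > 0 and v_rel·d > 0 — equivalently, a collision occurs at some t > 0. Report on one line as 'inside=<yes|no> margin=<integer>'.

d = (-16, 14),  |d|² = 452;  R = 6+3 = 9,  c = 452−9² = 371
v_rel = (-2, 4),  |v_rel|² = 20;  v_rel·d = (-2)·(-16) + (4)·(14) = 88
20·t² − 176·t + 371 = 0  ⇒  m = 88² − 20·371 = 324
m = 324 > 0,  v_rel·d = 88 > 0  ⇒  inside

inside=yes margin=324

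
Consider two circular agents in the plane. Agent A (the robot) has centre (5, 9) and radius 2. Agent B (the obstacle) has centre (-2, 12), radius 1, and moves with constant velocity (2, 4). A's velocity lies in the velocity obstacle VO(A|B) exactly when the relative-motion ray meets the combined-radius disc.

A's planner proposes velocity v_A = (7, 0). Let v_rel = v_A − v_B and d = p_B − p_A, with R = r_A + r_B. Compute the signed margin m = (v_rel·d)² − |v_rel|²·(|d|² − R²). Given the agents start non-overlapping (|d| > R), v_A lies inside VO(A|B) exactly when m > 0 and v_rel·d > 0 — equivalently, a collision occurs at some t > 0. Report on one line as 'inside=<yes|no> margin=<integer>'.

d = (-7, 3),  |d|² = 58;  R = 2+1 = 3,  c = 58−3² = 49
v_rel = (5, -4),  |v_rel|² = 41;  v_rel·d = (5)·(-7) + (-4)·(3) = -47
41·t² + 94·t + 49 = 0  ⇒  m = (-47)² − 41·49 = 200
m = 200 > 0,  v_rel·d = -47 < 0  ⇒  outside

inside=no margin=200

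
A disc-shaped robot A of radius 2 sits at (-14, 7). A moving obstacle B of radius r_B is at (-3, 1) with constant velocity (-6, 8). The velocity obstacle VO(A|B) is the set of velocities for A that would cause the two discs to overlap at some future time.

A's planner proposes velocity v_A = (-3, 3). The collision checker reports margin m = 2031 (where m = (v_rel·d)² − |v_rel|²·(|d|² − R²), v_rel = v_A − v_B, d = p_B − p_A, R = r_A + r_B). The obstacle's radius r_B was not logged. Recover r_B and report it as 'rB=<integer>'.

m = 2031
d = (11, -6);  v_rel = (3, -5),  |v_rel|² = 34
v_rel×d = (3)·(-6) − (-5)·(11) = 37
since m = R²·34 − 37²:  R² = (1369 + 2031) / 34 = 100
R = √100 = 10  ⇒  r_B = 10 − 2 = 8

rB=8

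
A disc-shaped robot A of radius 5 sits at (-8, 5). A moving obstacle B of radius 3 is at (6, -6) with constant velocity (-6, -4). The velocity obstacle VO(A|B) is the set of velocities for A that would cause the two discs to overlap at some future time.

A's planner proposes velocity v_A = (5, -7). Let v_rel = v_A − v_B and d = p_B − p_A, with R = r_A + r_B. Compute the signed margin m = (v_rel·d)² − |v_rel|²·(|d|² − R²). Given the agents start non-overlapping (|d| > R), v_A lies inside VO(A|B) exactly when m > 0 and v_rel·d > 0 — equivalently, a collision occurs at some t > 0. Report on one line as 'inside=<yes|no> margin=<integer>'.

d = (14, -11),  |d|² = 317;  R = 5+3 = 8,  c = 317−8² = 253
v_rel = (11, -3),  |v_rel|² = 130;  v_rel·d = (11)·(14) + (-3)·(-11) = 187
130·t² − 374·t + 253 = 0  ⇒  m = 187² − 130·253 = 2079
m = 2079 > 0,  v_rel·d = 187 > 0  ⇒  inside

inside=yes margin=2079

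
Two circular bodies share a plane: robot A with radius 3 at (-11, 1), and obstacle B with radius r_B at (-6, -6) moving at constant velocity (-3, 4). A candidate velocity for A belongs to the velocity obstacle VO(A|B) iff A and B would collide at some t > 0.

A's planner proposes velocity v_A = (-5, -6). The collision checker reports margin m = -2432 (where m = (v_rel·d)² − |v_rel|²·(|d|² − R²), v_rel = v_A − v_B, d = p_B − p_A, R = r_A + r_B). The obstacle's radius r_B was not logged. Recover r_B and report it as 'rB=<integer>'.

m = -2432
d = (5, -7);  v_rel = (-2, -10),  |v_rel|² = 104
v_rel×d = (-2)·(-7) − (-10)·(5) = 64
since m = R²·104 − 64²:  R² = (4096 + -2432) / 104 = 16
R = √16 = 4  ⇒  r_B = 4 − 3 = 1

rB=1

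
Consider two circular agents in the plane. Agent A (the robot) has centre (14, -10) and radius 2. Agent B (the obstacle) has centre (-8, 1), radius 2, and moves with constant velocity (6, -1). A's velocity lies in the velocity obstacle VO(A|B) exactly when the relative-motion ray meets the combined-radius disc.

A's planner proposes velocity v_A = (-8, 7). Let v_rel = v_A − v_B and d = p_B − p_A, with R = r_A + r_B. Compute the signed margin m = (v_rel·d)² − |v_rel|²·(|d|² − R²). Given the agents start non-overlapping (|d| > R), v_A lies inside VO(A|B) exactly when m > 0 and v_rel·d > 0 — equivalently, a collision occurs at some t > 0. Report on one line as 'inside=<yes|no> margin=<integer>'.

d = (-22, 11),  |d|² = 605;  R = 2+2 = 4,  c = 605−4² = 589
v_rel = (-14, 8),  |v_rel|² = 260;  v_rel·d = (-14)·(-22) + (8)·(11) = 396
260·t² − 792·t + 589 = 0  ⇒  m = 396² − 260·589 = 3676
m = 3676 > 0,  v_rel·d = 396 > 0  ⇒  inside

inside=yes margin=3676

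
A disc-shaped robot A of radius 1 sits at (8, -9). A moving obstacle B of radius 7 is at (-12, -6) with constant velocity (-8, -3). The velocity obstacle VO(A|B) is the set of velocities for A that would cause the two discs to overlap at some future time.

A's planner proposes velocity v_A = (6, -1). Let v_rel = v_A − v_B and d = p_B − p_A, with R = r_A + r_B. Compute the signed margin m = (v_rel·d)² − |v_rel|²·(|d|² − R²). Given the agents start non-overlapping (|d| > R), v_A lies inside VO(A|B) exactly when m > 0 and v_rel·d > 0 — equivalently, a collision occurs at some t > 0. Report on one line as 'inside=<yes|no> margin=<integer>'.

d = (-20, 3),  |d|² = 409;  R = 1+7 = 8,  c = 409−8² = 345
v_rel = (14, 2),  |v_rel|² = 200;  v_rel·d = (14)·(-20) + (2)·(3) = -274
200·t² + 548·t + 345 = 0  ⇒  m = (-274)² − 200·345 = 6076
m = 6076 > 0,  v_rel·d = -274 < 0  ⇒  outside

inside=no margin=6076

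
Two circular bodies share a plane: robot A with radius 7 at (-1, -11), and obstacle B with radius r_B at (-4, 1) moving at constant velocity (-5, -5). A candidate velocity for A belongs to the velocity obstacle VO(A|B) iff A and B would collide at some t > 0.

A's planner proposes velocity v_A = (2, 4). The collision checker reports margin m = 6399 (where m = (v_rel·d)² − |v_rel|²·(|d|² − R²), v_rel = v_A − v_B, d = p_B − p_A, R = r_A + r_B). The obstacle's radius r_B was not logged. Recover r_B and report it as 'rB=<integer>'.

m = 6399
d = (-3, 12);  v_rel = (7, 9),  |v_rel|² = 130
v_rel×d = (7)·(12) − (9)·(-3) = 111
since m = R²·130 − 111²:  R² = (12321 + 6399) / 130 = 144
R = √144 = 12  ⇒  r_B = 12 − 7 = 5

rB=5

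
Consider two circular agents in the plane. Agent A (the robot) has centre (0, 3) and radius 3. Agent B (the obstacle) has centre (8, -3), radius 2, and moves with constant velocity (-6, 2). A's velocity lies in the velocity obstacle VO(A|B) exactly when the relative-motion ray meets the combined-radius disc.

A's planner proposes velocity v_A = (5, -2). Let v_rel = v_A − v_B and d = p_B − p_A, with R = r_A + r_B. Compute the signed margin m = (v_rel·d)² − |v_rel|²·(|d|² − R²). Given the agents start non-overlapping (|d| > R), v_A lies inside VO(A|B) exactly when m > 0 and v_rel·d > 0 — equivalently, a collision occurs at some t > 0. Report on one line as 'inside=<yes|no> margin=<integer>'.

d = (8, -6),  |d|² = 100;  R = 3+2 = 5,  c = 100−5² = 75
v_rel = (11, -4),  |v_rel|² = 137;  v_rel·d = (11)·(8) + (-4)·(-6) = 112
137·t² − 224·t + 75 = 0  ⇒  m = 112² − 137·75 = 2269
m = 2269 > 0,  v_rel·d = 112 > 0  ⇒  inside

inside=yes margin=2269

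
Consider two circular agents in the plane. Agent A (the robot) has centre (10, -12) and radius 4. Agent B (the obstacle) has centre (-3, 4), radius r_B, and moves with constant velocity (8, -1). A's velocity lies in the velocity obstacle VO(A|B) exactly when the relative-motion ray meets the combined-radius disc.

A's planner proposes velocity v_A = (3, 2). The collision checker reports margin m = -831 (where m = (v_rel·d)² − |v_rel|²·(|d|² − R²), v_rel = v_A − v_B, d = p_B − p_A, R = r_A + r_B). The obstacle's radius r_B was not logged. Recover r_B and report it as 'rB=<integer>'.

m = -831
d = (-13, 16);  v_rel = (-5, 3),  |v_rel|² = 34
v_rel×d = (-5)·(16) − (3)·(-13) = -41
since m = R²·34 − (-41)²:  R² = (1681 + -831) / 34 = 25
R = √25 = 5  ⇒  r_B = 5 − 4 = 1

rB=1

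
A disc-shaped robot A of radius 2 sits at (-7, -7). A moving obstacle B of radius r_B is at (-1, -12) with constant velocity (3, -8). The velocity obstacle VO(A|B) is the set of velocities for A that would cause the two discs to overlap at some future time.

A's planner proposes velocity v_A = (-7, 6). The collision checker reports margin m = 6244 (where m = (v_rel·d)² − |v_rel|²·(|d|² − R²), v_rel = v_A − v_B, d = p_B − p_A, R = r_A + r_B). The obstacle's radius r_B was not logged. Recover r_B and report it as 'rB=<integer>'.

m = 6244
d = (6, -5);  v_rel = (-10, 14),  |v_rel|² = 296
v_rel×d = (-10)·(-5) − (14)·(6) = -34
since m = R²·296 − (-34)²:  R² = (1156 + 6244) / 296 = 25
R = √25 = 5  ⇒  r_B = 5 − 2 = 3

rB=3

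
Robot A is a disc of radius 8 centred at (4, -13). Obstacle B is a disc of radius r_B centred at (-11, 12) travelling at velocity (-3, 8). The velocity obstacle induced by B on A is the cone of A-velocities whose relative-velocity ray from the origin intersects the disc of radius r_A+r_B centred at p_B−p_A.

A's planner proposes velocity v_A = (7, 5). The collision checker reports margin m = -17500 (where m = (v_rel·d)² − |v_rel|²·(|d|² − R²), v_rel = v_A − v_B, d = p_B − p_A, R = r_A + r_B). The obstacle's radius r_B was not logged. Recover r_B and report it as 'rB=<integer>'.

m = -17500
d = (-15, 25);  v_rel = (10, -3),  |v_rel|² = 109
v_rel×d = (10)·(25) − (-3)·(-15) = 205
since m = R²·109 − 205²:  R² = (42025 + -17500) / 109 = 225
R = √225 = 15  ⇒  r_B = 15 − 8 = 7

rB=7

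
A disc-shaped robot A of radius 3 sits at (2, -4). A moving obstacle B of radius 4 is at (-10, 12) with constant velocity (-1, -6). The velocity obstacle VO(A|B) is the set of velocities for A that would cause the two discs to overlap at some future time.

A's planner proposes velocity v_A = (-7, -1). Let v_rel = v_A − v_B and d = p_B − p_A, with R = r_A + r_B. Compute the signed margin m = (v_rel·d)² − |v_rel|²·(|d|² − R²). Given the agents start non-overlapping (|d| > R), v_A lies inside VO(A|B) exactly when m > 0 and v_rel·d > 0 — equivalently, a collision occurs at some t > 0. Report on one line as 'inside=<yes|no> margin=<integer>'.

d = (-12, 16),  |d|² = 400;  R = 3+4 = 7,  c = 400−7² = 351
v_rel = (-6, 5),  |v_rel|² = 61;  v_rel·d = (-6)·(-12) + (5)·(16) = 152
61·t² − 304·t + 351 = 0  ⇒  m = 152² − 61·351 = 1693
m = 1693 > 0,  v_rel·d = 152 > 0  ⇒  inside

inside=yes margin=1693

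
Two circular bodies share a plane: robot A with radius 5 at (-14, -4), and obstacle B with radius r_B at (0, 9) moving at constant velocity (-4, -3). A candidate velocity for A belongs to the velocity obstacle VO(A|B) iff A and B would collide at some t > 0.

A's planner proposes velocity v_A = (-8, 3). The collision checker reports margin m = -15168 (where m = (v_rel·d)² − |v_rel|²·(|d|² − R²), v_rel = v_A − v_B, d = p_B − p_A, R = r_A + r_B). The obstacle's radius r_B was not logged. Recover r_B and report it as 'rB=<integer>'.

m = -15168
d = (14, 13);  v_rel = (-4, 6),  |v_rel|² = 52
v_rel×d = (-4)·(13) − (6)·(14) = -136
since m = R²·52 − (-136)²:  R² = (18496 + -15168) / 52 = 64
R = √64 = 8  ⇒  r_B = 8 − 5 = 3

rB=3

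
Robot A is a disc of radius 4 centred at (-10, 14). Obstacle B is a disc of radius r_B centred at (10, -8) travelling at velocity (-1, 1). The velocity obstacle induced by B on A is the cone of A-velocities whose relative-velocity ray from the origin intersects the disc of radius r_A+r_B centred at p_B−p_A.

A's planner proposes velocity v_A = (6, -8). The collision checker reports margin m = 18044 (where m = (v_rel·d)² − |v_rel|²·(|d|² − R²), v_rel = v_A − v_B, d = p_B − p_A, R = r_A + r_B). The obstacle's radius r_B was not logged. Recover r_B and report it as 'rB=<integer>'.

m = 18044
d = (20, -22);  v_rel = (7, -9),  |v_rel|² = 130
v_rel×d = (7)·(-22) − (-9)·(20) = 26
since m = R²·130 − 26²:  R² = (676 + 18044) / 130 = 144
R = √144 = 12  ⇒  r_B = 12 − 4 = 8

rB=8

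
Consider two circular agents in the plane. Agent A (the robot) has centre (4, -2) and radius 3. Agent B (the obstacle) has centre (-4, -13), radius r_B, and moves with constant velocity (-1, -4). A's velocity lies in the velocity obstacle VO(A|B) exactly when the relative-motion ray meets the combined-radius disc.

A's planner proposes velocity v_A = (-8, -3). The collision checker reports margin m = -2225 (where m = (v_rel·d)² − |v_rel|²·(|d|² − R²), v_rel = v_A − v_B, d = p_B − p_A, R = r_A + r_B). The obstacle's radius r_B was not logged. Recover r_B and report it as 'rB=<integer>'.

m = -2225
d = (-8, -11);  v_rel = (-7, 1),  |v_rel|² = 50
v_rel×d = (-7)·(-11) − (1)·(-8) = 85
since m = R²·50 − 85²:  R² = (7225 + -2225) / 50 = 100
R = √100 = 10  ⇒  r_B = 10 − 3 = 7

rB=7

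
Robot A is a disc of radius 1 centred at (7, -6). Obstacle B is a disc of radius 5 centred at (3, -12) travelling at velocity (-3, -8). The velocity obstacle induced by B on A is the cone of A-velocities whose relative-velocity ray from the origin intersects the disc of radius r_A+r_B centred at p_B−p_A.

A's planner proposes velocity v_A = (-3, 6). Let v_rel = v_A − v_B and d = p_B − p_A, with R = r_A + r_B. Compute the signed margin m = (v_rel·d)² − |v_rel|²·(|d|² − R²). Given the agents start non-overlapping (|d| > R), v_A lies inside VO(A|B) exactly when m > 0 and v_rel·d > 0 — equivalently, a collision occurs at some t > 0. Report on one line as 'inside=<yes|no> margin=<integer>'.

d = (-4, -6),  |d|² = 52;  R = 1+5 = 6,  c = 52−6² = 16
v_rel = (0, 14),  |v_rel|² = 196;  v_rel·d = (0)·(-4) + (14)·(-6) = -84
196·t² + 168·t + 16 = 0  ⇒  m = (-84)² − 196·16 = 3920
m = 3920 > 0,  v_rel·d = -84 < 0  ⇒  outside

inside=no margin=3920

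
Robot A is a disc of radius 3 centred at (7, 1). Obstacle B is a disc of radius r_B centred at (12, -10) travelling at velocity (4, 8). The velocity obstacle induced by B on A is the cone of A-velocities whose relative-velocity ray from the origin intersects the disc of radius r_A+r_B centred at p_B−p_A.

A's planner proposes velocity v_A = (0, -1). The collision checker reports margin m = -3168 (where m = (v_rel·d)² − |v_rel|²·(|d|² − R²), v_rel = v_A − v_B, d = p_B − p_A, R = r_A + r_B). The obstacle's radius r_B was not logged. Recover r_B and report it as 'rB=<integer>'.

m = -3168
d = (5, -11);  v_rel = (-4, -9),  |v_rel|² = 97
v_rel×d = (-4)·(-11) − (-9)·(5) = 89
since m = R²·97 − 89²:  R² = (7921 + -3168) / 97 = 49
R = √49 = 7  ⇒  r_B = 7 − 3 = 4

rB=4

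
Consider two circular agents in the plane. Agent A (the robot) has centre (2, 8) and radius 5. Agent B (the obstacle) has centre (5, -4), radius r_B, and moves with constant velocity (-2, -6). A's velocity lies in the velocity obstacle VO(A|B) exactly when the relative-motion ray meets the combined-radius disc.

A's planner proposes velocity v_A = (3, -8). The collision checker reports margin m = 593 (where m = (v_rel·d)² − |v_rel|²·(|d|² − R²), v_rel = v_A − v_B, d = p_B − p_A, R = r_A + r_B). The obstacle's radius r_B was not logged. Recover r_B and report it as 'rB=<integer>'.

m = 593
d = (3, -12);  v_rel = (5, -2),  |v_rel|² = 29
v_rel×d = (5)·(-12) − (-2)·(3) = -54
since m = R²·29 − (-54)²:  R² = (2916 + 593) / 29 = 121
R = √121 = 11  ⇒  r_B = 11 − 5 = 6

rB=6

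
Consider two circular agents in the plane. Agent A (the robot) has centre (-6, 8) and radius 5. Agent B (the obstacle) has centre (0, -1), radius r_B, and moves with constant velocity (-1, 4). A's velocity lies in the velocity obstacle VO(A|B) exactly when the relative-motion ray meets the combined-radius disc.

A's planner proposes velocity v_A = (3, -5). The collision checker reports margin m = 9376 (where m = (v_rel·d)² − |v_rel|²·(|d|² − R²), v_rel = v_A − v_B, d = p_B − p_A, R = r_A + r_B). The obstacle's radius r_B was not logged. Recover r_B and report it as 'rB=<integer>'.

m = 9376
d = (6, -9);  v_rel = (4, -9),  |v_rel|² = 97
v_rel×d = (4)·(-9) − (-9)·(6) = 18
since m = R²·97 − 18²:  R² = (324 + 9376) / 97 = 100
R = √100 = 10  ⇒  r_B = 10 − 5 = 5

rB=5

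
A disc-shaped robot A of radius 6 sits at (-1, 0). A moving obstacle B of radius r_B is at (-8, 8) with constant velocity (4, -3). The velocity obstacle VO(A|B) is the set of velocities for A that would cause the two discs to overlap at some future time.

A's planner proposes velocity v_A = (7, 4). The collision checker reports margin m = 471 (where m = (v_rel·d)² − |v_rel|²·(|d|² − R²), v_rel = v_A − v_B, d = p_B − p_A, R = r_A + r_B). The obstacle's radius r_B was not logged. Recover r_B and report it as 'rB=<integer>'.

m = 471
d = (-7, 8);  v_rel = (3, 7),  |v_rel|² = 58
v_rel×d = (3)·(8) − (7)·(-7) = 73
since m = R²·58 − 73²:  R² = (5329 + 471) / 58 = 100
R = √100 = 10  ⇒  r_B = 10 − 6 = 4

rB=4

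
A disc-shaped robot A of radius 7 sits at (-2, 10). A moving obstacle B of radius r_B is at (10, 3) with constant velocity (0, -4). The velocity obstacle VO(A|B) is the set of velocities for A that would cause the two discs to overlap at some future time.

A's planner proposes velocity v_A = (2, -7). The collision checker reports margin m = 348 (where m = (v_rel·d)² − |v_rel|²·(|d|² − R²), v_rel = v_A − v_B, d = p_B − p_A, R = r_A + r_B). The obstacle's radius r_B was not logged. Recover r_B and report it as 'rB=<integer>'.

m = 348
d = (12, -7);  v_rel = (2, -3),  |v_rel|² = 13
v_rel×d = (2)·(-7) − (-3)·(12) = 22
since m = R²·13 − 22²:  R² = (484 + 348) / 13 = 64
R = √64 = 8  ⇒  r_B = 8 − 7 = 1

rB=1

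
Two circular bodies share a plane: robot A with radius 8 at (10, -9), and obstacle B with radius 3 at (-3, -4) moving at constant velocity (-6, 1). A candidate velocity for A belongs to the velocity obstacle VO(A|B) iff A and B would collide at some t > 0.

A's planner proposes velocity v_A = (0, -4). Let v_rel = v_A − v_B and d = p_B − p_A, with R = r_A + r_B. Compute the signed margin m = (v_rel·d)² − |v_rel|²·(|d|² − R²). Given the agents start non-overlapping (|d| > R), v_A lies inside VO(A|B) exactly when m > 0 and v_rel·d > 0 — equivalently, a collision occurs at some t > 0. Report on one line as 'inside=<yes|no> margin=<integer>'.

d = (-13, 5),  |d|² = 194;  R = 8+3 = 11,  c = 194−11² = 73
v_rel = (6, -5),  |v_rel|² = 61;  v_rel·d = (6)·(-13) + (-5)·(5) = -103
61·t² + 206·t + 73 = 0  ⇒  m = (-103)² − 61·73 = 6156
m = 6156 > 0,  v_rel·d = -103 < 0  ⇒  outside

inside=no margin=6156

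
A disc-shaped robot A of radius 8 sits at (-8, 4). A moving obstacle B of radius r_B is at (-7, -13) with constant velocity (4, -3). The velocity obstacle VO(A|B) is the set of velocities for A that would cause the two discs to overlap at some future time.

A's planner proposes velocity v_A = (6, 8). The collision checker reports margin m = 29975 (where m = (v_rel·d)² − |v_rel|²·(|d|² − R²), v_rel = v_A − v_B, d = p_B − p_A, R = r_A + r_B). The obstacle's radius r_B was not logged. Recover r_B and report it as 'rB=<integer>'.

m = 29975
d = (1, -17);  v_rel = (2, 11),  |v_rel|² = 125
v_rel×d = (2)·(-17) − (11)·(1) = -45
since m = R²·125 − (-45)²:  R² = (2025 + 29975) / 125 = 256
R = √256 = 16  ⇒  r_B = 16 − 8 = 8

rB=8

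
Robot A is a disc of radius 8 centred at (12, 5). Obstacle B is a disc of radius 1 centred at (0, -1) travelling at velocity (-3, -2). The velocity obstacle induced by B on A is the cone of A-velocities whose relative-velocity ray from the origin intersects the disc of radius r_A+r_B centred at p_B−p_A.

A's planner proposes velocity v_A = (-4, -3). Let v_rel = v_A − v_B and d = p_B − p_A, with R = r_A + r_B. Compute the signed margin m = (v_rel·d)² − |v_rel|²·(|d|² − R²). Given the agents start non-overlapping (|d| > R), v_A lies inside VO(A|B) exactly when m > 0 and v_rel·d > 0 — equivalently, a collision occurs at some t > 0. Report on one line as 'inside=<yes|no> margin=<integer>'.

d = (-12, -6),  |d|² = 180;  R = 8+1 = 9,  c = 180−9² = 99
v_rel = (-1, -1),  |v_rel|² = 2;  v_rel·d = (-1)·(-12) + (-1)·(-6) = 18
2·t² − 36·t + 99 = 0  ⇒  m = 18² − 2·99 = 126
m = 126 > 0,  v_rel·d = 18 > 0  ⇒  inside

inside=yes margin=126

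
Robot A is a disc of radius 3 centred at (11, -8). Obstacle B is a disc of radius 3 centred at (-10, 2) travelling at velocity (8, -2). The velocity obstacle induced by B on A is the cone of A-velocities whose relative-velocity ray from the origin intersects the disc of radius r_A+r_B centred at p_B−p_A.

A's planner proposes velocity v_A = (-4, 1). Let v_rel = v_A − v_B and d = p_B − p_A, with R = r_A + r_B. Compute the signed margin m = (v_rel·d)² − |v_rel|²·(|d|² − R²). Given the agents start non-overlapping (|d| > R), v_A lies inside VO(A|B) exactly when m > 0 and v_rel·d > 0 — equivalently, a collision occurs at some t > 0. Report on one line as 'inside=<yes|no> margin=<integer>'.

d = (-21, 10),  |d|² = 541;  R = 3+3 = 6,  c = 541−6² = 505
v_rel = (-12, 3),  |v_rel|² = 153;  v_rel·d = (-12)·(-21) + (3)·(10) = 282
153·t² − 564·t + 505 = 0  ⇒  m = 282² − 153·505 = 2259
m = 2259 > 0,  v_rel·d = 282 > 0  ⇒  inside

inside=yes margin=2259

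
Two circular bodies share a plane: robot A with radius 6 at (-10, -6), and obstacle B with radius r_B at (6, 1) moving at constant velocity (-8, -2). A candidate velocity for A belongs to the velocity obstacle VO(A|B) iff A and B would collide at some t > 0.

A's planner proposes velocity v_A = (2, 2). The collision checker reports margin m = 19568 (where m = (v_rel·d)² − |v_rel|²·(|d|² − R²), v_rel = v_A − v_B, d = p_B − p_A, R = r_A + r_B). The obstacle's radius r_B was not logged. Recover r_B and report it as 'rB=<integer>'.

m = 19568
d = (16, 7);  v_rel = (10, 4),  |v_rel|² = 116
v_rel×d = (10)·(7) − (4)·(16) = 6
since m = R²·116 − 6²:  R² = (36 + 19568) / 116 = 169
R = √169 = 13  ⇒  r_B = 13 − 6 = 7

rB=7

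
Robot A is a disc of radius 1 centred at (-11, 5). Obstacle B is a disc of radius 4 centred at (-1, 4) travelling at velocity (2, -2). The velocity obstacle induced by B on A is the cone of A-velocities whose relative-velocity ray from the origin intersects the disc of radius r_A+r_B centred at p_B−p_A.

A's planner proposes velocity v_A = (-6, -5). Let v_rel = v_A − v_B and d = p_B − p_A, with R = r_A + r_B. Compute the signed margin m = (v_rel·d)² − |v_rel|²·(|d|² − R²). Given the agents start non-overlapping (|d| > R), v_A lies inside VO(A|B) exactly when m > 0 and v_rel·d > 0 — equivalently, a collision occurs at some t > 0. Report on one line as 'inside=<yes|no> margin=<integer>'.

d = (10, -1),  |d|² = 101;  R = 1+4 = 5,  c = 101−5² = 76
v_rel = (-8, -3),  |v_rel|² = 73;  v_rel·d = (-8)·(10) + (-3)·(-1) = -77
73·t² + 154·t + 76 = 0  ⇒  m = (-77)² − 73·76 = 381
m = 381 > 0,  v_rel·d = -77 < 0  ⇒  outside

inside=no margin=381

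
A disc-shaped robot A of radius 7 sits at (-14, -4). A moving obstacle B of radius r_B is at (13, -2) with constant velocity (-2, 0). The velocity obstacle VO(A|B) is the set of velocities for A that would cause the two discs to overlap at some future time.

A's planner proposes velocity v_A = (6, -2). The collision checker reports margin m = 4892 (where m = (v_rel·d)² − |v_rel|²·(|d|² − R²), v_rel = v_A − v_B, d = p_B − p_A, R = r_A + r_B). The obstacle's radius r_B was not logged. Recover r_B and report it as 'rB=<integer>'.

m = 4892
d = (27, 2);  v_rel = (8, -2),  |v_rel|² = 68
v_rel×d = (8)·(2) − (-2)·(27) = 70
since m = R²·68 − 70²:  R² = (4900 + 4892) / 68 = 144
R = √144 = 12  ⇒  r_B = 12 − 7 = 5

rB=5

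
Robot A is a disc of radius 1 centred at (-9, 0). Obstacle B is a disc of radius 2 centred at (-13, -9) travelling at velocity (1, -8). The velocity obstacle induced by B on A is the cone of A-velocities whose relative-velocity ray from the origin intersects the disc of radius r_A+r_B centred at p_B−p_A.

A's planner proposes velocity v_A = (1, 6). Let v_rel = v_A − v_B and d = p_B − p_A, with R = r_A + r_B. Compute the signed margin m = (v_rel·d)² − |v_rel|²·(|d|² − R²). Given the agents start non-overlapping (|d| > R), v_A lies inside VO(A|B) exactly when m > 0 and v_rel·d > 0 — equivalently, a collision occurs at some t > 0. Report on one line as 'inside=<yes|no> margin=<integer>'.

d = (-4, -9),  |d|² = 97;  R = 1+2 = 3,  c = 97−3² = 88
v_rel = (0, 14),  |v_rel|² = 196;  v_rel·d = (0)·(-4) + (14)·(-9) = -126
196·t² + 252·t + 88 = 0  ⇒  m = (-126)² − 196·88 = -1372
m = -1372 < 0,  v_rel·d = -126 < 0  ⇒  outside

inside=no margin=-1372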